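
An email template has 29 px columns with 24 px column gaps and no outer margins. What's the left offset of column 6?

No margin, so column 6 starts at 5·(column + gutter) = 5·53 = 265 px.

265 px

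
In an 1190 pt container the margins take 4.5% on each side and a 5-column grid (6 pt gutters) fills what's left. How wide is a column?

Margins: 4.5% × 1190 = 53.55 pt each, so content = 1190 − 107.1 = 1082.9 pt.
5 columns + 4 gutters: 5c + 4·6 = 1082.9.
5c = 1082.9 − 24 = 1058.9, so c = 211.78 pt.

211.78 pt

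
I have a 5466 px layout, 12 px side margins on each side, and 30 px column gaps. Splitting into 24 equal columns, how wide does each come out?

198 px

Content width = 5466 − 2·12 = 5442 px.
24c + 23·30 = 5442 → 24c = 4752 → c = 198 px.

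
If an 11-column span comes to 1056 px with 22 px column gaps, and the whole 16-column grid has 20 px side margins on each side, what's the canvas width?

Subtracting 10 column gaps of 22 leaves 836 for 11 columns, so c = 76 px.
Total width: 2·20 + 16·76 + 15·22 = 1586 px.

1586 px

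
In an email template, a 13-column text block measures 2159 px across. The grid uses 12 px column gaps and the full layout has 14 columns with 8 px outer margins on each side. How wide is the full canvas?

2342 px

Subtracting 12 column gaps of 12 leaves 2015 for 13 columns, so c = 155 px.
Adding margins, columns and gutters: 16 + 2170 + 156 = 2342 px.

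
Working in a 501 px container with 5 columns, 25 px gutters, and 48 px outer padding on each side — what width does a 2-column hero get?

Inside the margins: 501 − 96 = 405 px.
5c + 4·25 = 405 → 5c = 305 → c = 61 px.
Span of 2: 2·61 + 1·25 = 122 + 25 = 147 px.

147 px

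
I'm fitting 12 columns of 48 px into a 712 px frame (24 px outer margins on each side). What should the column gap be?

8 px

Inside the margins: 712 − 48 = 664 px.
Columns use 576 px, leaving 88 px across 11 column gaps = 8 px each.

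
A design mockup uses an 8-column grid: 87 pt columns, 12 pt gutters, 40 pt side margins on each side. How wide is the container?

Adding margins, columns and gutters: 80 + 696 + 84 = 860 pt.

860 pt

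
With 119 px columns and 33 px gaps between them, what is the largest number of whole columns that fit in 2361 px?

15 columns

Each extra column adds 119 + 33 = 152 px.
(2361 + 33) / 152 = 15.75, so 15 columns fit.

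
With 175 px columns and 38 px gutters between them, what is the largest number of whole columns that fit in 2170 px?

Each extra column adds 175 + 38 = 213 px.
(2170 + 38) / 213 = 10.37, so 10 columns fit.

10 columns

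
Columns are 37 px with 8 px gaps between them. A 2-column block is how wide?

2-column span = 2·37 + 1·8 = 82 px.

82 px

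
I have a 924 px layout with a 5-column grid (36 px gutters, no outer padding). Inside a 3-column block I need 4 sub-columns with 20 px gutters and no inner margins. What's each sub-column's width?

924 − 4·36 = 780; ÷5 gives c = 156 px.
3 columns plus 2 gutters: 468 + 72 = 540 px.
540 − 3·20 = 480; ÷4 gives d = 120 px.

120 px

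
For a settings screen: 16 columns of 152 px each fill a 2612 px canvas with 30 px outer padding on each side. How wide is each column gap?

8 px

Inside the margins: 2612 − 60 = 2552 px.
16·152 + 15g = 2552 → 15g = 120 → g = 8 px.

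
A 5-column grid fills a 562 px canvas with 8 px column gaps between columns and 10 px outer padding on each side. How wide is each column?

Inside the margins: 562 − 20 = 542 px.
Subtracting 4 column gaps of 8 leaves 510 for 5 columns, so c = 102 px.

102 px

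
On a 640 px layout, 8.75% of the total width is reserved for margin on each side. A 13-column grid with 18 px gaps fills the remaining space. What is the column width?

24 px

Margins: 8.75% × 640 = 56 px each, so content = 640 − 112 = 528 px.
13c + 12·18 = 528 → 13c = 312 → c = 24 px.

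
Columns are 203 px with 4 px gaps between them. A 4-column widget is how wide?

4 columns plus 3 gaps: 812 + 12 = 824 px.

824 px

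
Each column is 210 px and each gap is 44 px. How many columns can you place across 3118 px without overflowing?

k columns need k·210 + (k−1)·44 = k·254 − 44.
k·254 − 44 ≤ 3118 → k ≤ 3162 / 254 ≈ 12.45, so k = 12.

12 columns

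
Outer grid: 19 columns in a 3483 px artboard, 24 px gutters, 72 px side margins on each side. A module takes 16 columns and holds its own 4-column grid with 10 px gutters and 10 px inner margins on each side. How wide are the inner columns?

Inside the margins: 3483 − 144 = 3339 px.
19c + 18·24 = 3339 → 19c = 2907 → c = 153 px.
Span of 16: 16·153 + 15·24 = 2448 + 360 = 2808 px.
Inner content = 2808 − 2·10 = 2788 px.
Subtracting 3 gutters of 10 leaves 2758 for 4 columns, so d = 689.5 px.

689.5 px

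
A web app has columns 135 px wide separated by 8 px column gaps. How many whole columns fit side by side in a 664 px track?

Each extra column adds 135 + 8 = 143 px.
(664 + 8) / 143 = 4.70, so 4 columns fit.

4 columns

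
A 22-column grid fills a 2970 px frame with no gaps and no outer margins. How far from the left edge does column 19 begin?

2430 px

22c = 2970 → c = 135 px.
Before column 19: 18 columns + 18 gaps.
Offset = 18·(135 + 0) = 18·135 = 2430 px.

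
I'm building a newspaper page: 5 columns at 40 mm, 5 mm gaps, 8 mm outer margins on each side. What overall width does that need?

Container = 2·8 + 5·40 + 4·5 = 16 + 200 + 20 = 236 mm.

236 mm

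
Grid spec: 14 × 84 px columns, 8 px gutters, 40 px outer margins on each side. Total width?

Adding margins, columns and gutters: 80 + 1176 + 104 = 1360 px.

1360 px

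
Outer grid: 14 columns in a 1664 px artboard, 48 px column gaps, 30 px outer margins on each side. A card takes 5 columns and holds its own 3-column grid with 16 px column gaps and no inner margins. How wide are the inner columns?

Inside the margins: 1664 − 60 = 1604 px.
14 columns + 13 column gaps: 14c + 13·48 = 1604.
14c = 1604 − 624 = 980, so c = 70 px.
Span of 5: 5·70 + 4·48 = 350 + 192 = 542 px.
3d + 2·16 = 542 → 3d = 510 → d = 170 px.

170 px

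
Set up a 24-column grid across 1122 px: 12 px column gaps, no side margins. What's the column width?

24 columns + 23 column gaps: 24c + 23·12 = 1122.
24c = 1122 − 276 = 846, so c = 35.25 px.

35.25 px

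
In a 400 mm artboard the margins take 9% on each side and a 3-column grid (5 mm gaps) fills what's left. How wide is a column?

Margins: 9% × 400 = 36 mm each, so content = 400 − 72 = 328 mm.
3c + 2·5 = 328 → 3c = 318 → c = 106 mm.

106 mm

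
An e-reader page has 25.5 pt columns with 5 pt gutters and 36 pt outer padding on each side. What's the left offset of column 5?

Column 5 starts at margin + 4·(column + gutter) = 36 + 4·30.5 = 158 pt.

158 pt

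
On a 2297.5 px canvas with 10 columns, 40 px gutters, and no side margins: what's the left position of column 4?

10 columns + 9 gutters: 10c + 9·40 = 2297.5.
10c = 2297.5 − 360 = 1937.5, so c = 193.75 px.
Each column+gutter stride is 233.75 px; with no margin, 3 of them is 701.25 px.

701.25 px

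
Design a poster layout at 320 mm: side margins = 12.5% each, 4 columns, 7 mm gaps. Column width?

Margins: 12.5% × 320 = 40 mm each, so content = 320 − 80 = 240 mm.
4c + 3·7 = 240 → 4c = 219 → c = 54.75 mm.

54.75 mm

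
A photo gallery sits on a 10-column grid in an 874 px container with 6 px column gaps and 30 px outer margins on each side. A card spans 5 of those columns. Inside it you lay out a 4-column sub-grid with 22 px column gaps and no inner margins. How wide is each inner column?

84.5 px

Subtract both margins: 874 − 2·30 = 814 px.
814 − 9·6 = 760; ÷10 gives c = 76 px.
5-column span = 5·76 + 4·6 = 404 px.
4 columns + 3 column gaps: 4d + 3·22 = 404.
4d = 404 − 66 = 338, so d = 84.5 px.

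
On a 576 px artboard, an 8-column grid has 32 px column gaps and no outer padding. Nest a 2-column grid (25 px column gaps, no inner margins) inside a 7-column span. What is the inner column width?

Subtracting 7 column gaps of 32 leaves 352 for 8 columns, so c = 44 px.
7-column span = 7·44 + 6·32 = 500 px.
Subtracting 1 column gap of 25 leaves 475 for 2 columns, so d = 237.5 px.

237.5 px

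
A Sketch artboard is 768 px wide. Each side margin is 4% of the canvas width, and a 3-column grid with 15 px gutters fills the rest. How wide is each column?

Each margin = 4% of 768 = 30.72 px; content = 768 − 2·30.72 = 706.56 px.
3 columns + 2 gutters: 3c + 2·15 = 706.56.
3c = 706.56 − 30 = 676.56, so c = 225.52 px.

225.52 px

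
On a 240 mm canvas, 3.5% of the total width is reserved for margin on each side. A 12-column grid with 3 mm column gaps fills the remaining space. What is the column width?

240 × (1 − 2·3.5%) = 240 × 93% = 223.2 mm for the columns.
Subtracting 11 column gaps of 3 leaves 190.2 for 12 columns, so c = 15.85 mm.

15.85 mm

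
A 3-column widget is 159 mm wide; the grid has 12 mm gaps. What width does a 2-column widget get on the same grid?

102 mm

3 columns + 2 gaps: 3c + 2·12 = 159.
3c = 159 − 24 = 135, so c = 45 mm.
Span of 2: 2·45 + 1·12 = 90 + 12 = 102 mm.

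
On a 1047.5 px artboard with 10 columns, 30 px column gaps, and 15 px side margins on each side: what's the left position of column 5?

Content = 1047.5 − 2·15 = 1017.5 px.
10 columns + 9 column gaps: 10c + 9·30 = 1017.5.
10c = 1017.5 − 270 = 747.5, so c = 74.75 px.
Column 5 starts at margin + 4·(column + gutter) = 15 + 4·104.75 = 434 px.

434 px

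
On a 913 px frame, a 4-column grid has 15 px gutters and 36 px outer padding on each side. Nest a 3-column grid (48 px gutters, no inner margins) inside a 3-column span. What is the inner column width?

177 px

Take off 72 px of margins, leaving 841 px.
Subtracting 3 gutters of 15 leaves 796 for 4 columns, so c = 199 px.
Span of 3: 3·199 + 2·15 = 597 + 30 = 627 px.
3d + 2·48 = 627 → 3d = 531 → d = 177 px.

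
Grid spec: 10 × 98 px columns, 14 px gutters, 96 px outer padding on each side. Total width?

1298 px

Total width: 2·96 + 10·98 + 9·14 = 1298 px.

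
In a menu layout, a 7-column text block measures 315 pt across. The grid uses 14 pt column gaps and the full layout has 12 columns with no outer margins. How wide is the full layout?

550 pt

Subtracting 6 column gaps of 14 leaves 231 for 7 columns, so c = 33 pt.
Total width: 12·33 + 11·14 = 550 pt.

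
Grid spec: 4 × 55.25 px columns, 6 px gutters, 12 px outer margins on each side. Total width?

263 px

Frame = 2·12 + 4·55.25 + 3·6 = 24 + 221 + 18 = 263 px.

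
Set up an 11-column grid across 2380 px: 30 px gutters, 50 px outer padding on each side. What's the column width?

Take off 100 px of margins, leaving 2280 px.
2280 − 10·30 = 1980; ÷11 gives c = 180 px.

180 px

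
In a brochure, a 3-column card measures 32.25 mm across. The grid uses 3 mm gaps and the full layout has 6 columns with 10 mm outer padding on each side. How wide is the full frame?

3c + 2·3 = 32.25 → 3c = 26.25 → c = 8.75 mm.
Frame = 2·10 + 6·8.75 + 5·3 = 20 + 52.5 + 15 = 87.5 mm.

87.5 mm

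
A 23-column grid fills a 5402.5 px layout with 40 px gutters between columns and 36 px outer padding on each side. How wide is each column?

193.5 px

Take off 72 px of margins, leaving 5330.5 px.
Subtracting 22 gutters of 40 leaves 4450.5 for 23 columns, so c = 193.5 px.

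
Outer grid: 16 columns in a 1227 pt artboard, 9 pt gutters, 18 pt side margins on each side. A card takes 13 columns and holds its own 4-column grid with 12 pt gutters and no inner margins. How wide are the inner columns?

Take off 36 pt of margins, leaving 1191 pt.
Subtracting 15 gutters of 9 leaves 1056 for 16 columns, so c = 66 pt.
13-column span = 13·66 + 12·9 = 966 pt.
4 columns + 3 gutters: 4d + 3·12 = 966.
4d = 966 − 36 = 930, so d = 232.5 pt.

232.5 pt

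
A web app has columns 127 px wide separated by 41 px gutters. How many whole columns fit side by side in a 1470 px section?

8 columns

Each extra column adds 127 + 41 = 168 px.
(1470 + 41) / 168 = 8.99, so 8 columns fit.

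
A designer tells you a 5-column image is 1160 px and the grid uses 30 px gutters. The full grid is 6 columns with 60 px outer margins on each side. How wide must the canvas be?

1518 px

Subtracting 4 gutters of 30 leaves 1040 for 5 columns, so c = 208 px.
Canvas = 2·60 + 6·208 + 5·30 = 120 + 1248 + 150 = 1518 px.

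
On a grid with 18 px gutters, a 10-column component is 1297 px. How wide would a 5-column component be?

10c + 9·18 = 1297 → 10c = 1135 → c = 113.5 px.
Span of 5: 5·113.5 + 4·18 = 567.5 + 72 = 639.5 px.

639.5 px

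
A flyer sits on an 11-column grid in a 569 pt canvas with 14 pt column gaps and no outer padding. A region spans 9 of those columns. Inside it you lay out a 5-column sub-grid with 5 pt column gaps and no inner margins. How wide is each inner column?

88.6 pt

Subtracting 10 column gaps of 14 leaves 429 for 11 columns, so c = 39 pt.
9 columns plus 8 column gaps: 351 + 112 = 463 pt.
5d + 4·5 = 463 → 5d = 443 → d = 88.6 pt.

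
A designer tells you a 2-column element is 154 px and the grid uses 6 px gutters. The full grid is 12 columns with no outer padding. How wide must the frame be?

954 px

154 − 1·6 = 148; ÷2 gives c = 74 px.
Summing: 888 + 66 = 954 px.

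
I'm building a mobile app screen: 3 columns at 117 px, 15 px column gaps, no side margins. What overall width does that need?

381 px

Total width: 3·117 + 2·15 = 381 px.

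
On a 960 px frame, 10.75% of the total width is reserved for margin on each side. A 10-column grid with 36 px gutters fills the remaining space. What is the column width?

Each margin = 10.75% of 960 = 103.2 px; content = 960 − 2·103.2 = 753.6 px.
Subtracting 9 gutters of 36 leaves 429.6 for 10 columns, so c = 42.96 px.

42.96 px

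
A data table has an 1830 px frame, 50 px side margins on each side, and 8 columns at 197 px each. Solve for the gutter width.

Inside the margins: 1830 − 100 = 1730 px.
Columns use 1576 px, leaving 154 px across 7 gutters = 22 px each.

22 px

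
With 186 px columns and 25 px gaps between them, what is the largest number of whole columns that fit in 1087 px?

5 columns: 5·186 + 4·25 = 1030 px ≤ 1087.
6 columns: 1241 px > 1087. So 5.

5 columns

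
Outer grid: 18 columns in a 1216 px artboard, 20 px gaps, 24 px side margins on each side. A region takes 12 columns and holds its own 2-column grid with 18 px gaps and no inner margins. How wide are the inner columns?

377 px

Take off 48 px of margins, leaving 1168 px.
18c + 17·20 = 1168 → 18c = 828 → c = 46 px.
12 columns plus 11 gaps: 552 + 220 = 772 px.
2d + 1·18 = 772 → 2d = 754 → d = 377 px.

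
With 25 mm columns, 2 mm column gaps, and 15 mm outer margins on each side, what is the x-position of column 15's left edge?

Each column+gutter stride is 27 mm; 14 of them past the 15 mm margin is 15 + 378 = 393 mm.

393 mm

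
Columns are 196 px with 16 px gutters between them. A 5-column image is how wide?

Span of 5: 5·196 + 4·16 = 980 + 64 = 1044 px.

1044 px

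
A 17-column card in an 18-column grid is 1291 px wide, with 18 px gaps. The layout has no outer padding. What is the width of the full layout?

1368 px

17 columns + 16 gaps: 17c + 16·18 = 1291.
17c = 1291 − 288 = 1003, so c = 59 px.
Total width: 18·59 + 17·18 = 1368 px.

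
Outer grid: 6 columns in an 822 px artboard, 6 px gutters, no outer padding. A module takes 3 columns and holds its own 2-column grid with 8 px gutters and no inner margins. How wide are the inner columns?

822 − 5·6 = 792; ÷6 gives c = 132 px.
3 columns plus 2 gutters: 396 + 12 = 408 px.
408 − 1·8 = 400; ÷2 gives d = 200 px.

200 px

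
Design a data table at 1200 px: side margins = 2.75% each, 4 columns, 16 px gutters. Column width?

Margins: 2.75% × 1200 = 33 px each, so content = 1200 − 66 = 1134 px.
1134 − 3·16 = 1086; ÷4 gives c = 271.5 px.

271.5 px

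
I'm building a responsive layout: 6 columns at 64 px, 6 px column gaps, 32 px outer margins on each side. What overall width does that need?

478 px

Adding margins, columns and gutters: 64 + 384 + 30 = 478 px.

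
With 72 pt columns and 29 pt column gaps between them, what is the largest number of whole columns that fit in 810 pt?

8 columns: 8·72 + 7·29 = 779 pt ≤ 810.
9 columns: 880 pt > 810. So 8.

8 columns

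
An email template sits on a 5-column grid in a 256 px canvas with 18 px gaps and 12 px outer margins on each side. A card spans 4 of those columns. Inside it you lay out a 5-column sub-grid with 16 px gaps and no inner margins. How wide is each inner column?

23.6 px

Outer content = 256 − 2·12 = 232 px.
5 columns + 4 gaps: 5c + 4·18 = 232.
5c = 232 − 72 = 160, so c = 32 px.
4-column span = 4·32 + 3·18 = 182 px.
Subtracting 4 gaps of 16 leaves 118 for 5 columns, so d = 23.6 px.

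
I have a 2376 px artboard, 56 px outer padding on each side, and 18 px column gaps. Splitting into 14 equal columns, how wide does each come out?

Take off 112 px of margins, leaving 2264 px.
Subtracting 13 column gaps of 18 leaves 2030 for 14 columns, so c = 145 px.

145 px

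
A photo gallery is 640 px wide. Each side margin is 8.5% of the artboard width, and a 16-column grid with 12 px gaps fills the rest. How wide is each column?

21.95 px

640 × (1 − 2·8.5%) = 640 × 83% = 531.2 px for the columns.
531.2 − 15·12 = 351.2; ÷16 gives c = 21.95 px.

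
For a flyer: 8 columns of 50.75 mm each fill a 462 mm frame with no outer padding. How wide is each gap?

8 mm

Columns use 406 mm, leaving 56 mm across 7 gaps = 8 mm each.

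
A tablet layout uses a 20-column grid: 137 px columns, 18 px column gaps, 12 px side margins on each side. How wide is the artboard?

Adding margins, columns and gutters: 24 + 2740 + 342 = 3106 px.

3106 px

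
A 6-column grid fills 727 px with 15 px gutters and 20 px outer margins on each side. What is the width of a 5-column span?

570 px

Subtract both margins: 727 − 2·20 = 687 px.
6c + 5·15 = 687 → 6c = 612 → c = 102 px.
5-column span = 5·102 + 4·15 = 570 px.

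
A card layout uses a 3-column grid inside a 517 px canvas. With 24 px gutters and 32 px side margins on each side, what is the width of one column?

135 px

Subtract both margins: 517 − 2·32 = 453 px.
3c + 2·24 = 453 → 3c = 405 → c = 135 px.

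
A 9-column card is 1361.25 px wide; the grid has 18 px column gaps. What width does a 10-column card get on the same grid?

9c + 8·18 = 1361.25 → 9c = 1217.25 → c = 135.25 px.
10 columns plus 9 column gaps: 1352.5 + 162 = 1514.5 px.

1514.5 px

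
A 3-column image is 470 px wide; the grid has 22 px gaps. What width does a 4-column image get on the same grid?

634 px

3c + 2·22 = 470 → 3c = 426 → c = 142 px.
4-column span = 4·142 + 3·22 = 634 px.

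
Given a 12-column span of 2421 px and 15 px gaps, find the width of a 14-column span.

2827 px

12c + 11·15 = 2421 → 12c = 2256 → c = 188 px.
Span of 14: 14·188 + 13·15 = 2632 + 195 = 2827 px.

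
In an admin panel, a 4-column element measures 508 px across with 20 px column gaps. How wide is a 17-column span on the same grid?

2224 px

4c + 3·20 = 508 → 4c = 448 → c = 112 px.
17 columns plus 16 column gaps: 1904 + 320 = 2224 px.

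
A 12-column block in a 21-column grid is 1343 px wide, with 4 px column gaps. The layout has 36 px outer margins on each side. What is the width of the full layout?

1343 − 11·4 = 1299; ÷12 gives c = 108.25 px.
Total width: 2·36 + 21·108.25 + 20·4 = 2425.25 px.

2425.25 px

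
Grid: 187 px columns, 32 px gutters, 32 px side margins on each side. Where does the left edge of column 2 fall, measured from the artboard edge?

Column 2 starts at margin + 1·(column + gutter) = 32 + 1·219 = 251 px.

251 px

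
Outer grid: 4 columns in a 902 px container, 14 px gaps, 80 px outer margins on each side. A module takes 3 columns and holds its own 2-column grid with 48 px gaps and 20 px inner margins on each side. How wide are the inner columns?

Inside the margins: 902 − 160 = 742 px.
4 columns + 3 gaps: 4c + 3·14 = 742.
4c = 742 − 42 = 700, so c = 175 px.
3 columns plus 2 gaps: 525 + 28 = 553 px.
Inner content = 553 − 2·20 = 513 px.
2 columns + 1 gap: 2d + 1·48 = 513.
2d = 513 − 48 = 465, so d = 232.5 px.

232.5 px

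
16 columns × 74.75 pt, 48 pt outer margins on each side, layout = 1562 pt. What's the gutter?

18 pt

Inside the margins: 1562 − 96 = 1466 pt.
16 columns take 16·74.75 = 1196 pt; remaining 270 splits into 15 gutters.
g = 270 / 15 = 18 pt.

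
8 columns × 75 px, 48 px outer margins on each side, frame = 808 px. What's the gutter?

16 px

Subtract both margins: 808 − 2·48 = 712 px.
8 columns take 8·75 = 600 px; remaining 112 splits into 7 gutters.
g = 112 / 7 = 16 px.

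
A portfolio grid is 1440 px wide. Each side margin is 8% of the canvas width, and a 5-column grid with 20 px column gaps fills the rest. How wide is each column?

Margins: 8% × 1440 = 115.2 px each, so content = 1440 − 230.4 = 1209.6 px.
Subtracting 4 column gaps of 20 leaves 1129.6 for 5 columns, so c = 225.92 px.

225.92 px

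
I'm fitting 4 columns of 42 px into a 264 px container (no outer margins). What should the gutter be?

32 px

4·42 + 3g = 264 → 3g = 96 → g = 32 px.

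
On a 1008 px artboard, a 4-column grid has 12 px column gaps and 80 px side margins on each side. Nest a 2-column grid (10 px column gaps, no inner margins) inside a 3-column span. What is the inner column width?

Outer content = 1008 − 2·80 = 848 px.
Subtracting 3 column gaps of 12 leaves 812 for 4 columns, so c = 203 px.
3-column span = 3·203 + 2·12 = 633 px.
633 − 1·10 = 623; ÷2 gives d = 311.5 px.

311.5 px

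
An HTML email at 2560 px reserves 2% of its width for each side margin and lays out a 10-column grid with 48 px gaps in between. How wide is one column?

202.56 px

Each margin = 2% of 2560 = 51.2 px; content = 2560 − 2·51.2 = 2457.6 px.
10c + 9·48 = 2457.6 → 10c = 2025.6 → c = 202.56 px.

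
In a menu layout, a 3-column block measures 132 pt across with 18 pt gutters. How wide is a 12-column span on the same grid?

3c + 2·18 = 132 → 3c = 96 → c = 32 pt.
Span of 12: 12·32 + 11·18 = 384 + 198 = 582 pt.

582 pt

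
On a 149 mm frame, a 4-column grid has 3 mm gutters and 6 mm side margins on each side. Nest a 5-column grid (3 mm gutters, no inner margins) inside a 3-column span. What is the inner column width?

Take off 12 mm of margins, leaving 137 mm.
4 columns + 3 gutters: 4c + 3·3 = 137.
4c = 137 − 9 = 128, so c = 32 mm.
3-column span = 3·32 + 2·3 = 102 mm.
5 columns + 4 gutters: 5d + 4·3 = 102.
5d = 102 − 12 = 90, so d = 18 mm.

18 mm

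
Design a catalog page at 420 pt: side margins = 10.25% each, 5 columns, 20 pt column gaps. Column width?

Margins: 10.25% × 420 = 43.05 pt each, so content = 420 − 86.1 = 333.9 pt.
Subtracting 4 column gaps of 20 leaves 253.9 for 5 columns, so c = 50.78 pt.

50.78 pt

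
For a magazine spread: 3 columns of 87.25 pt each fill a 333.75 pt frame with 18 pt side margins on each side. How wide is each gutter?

Take off 36 pt of margins, leaving 297.75 pt.
Columns use 261.75 pt, leaving 36 pt across 2 gutters = 18 pt each.

18 pt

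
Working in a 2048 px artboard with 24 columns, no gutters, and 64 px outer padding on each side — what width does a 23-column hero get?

Take off 128 px of margins, leaving 1920 px.
1920 / 24 = 80 px per column.
23-column span = 23·80 = 1840 px.

1840 px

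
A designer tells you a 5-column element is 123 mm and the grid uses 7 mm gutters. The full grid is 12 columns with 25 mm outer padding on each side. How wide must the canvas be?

5 columns + 4 gutters: 5c + 4·7 = 123.
5c = 123 − 28 = 95, so c = 19 mm.
Total width: 2·25 + 12·19 + 11·7 = 355 mm.

355 mm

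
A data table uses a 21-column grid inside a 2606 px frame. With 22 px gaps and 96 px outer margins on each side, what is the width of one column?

Subtract both margins: 2606 − 2·96 = 2414 px.
21c + 20·22 = 2414 → 21c = 1974 → c = 94 px.

94 px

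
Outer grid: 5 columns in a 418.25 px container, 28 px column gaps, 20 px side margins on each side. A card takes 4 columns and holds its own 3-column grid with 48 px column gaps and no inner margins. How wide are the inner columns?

Take off 40 px of margins, leaving 378.25 px.
5c + 4·28 = 378.25 → 5c = 266.25 → c = 53.25 px.
4 columns plus 3 column gaps: 213 + 84 = 297 px.
Subtracting 2 column gaps of 48 leaves 201 for 3 columns, so d = 67 px.

67 px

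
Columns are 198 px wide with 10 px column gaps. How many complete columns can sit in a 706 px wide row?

3 columns

k columns need k·198 + (k−1)·10 = k·208 − 10.
k·208 − 10 ≤ 706 → k ≤ 716 / 208 ≈ 3.44, so k = 3.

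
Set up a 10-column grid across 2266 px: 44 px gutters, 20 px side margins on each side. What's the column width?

Inside the margins: 2266 − 40 = 2226 px.
10c + 9·44 = 2226 → 10c = 1830 → c = 183 px.

183 px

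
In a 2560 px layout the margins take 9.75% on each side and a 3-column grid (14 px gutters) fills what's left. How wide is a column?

Each margin = 9.75% of 2560 = 249.6 px; content = 2560 − 2·249.6 = 2060.8 px.
3 columns + 2 gutters: 3c + 2·14 = 2060.8.
3c = 2060.8 − 28 = 2032.8, so c = 677.6 px.

677.6 px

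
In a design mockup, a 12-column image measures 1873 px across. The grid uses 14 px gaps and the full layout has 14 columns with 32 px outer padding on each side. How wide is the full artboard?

Subtracting 11 gaps of 14 leaves 1719 for 12 columns, so c = 143.25 px.
Total width: 2·32 + 14·143.25 + 13·14 = 2251.5 px.

2251.5 px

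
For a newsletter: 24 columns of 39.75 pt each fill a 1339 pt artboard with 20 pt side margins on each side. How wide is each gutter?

15 pt

Content width = 1339 − 2·20 = 1299 pt.
24·39.75 + 23g = 1299 → 23g = 345 → g = 15 pt.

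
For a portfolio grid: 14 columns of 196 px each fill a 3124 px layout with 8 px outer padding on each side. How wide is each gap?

Inside the margins: 3124 − 16 = 3108 px.
14 columns take 14·196 = 2744 px; remaining 364 splits into 13 gaps.
g = 364 / 13 = 28 px.

28 px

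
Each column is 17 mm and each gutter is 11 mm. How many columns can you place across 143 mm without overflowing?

5 columns

k columns need k·17 + (k−1)·11 = k·28 − 11.
k·28 − 11 ≤ 143 → k ≤ 154 / 28 ≈ 5.50, so k = 5.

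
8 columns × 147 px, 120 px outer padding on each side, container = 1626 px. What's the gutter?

30 px

Content width = 1626 − 2·120 = 1386 px.
8 columns take 8·147 = 1176 px; remaining 210 splits into 7 gutters.
g = 210 / 7 = 30 px.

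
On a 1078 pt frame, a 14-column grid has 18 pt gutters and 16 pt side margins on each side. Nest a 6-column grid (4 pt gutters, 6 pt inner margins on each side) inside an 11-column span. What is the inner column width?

131 pt

Outer content = 1078 − 2·16 = 1046 pt.
Subtracting 13 gutters of 18 leaves 812 for 14 columns, so c = 58 pt.
11 columns plus 10 gutters: 638 + 180 = 818 pt.
Inner content = 818 − 2·6 = 806 pt.
6d + 5·4 = 806 → 6d = 786 → d = 131 pt.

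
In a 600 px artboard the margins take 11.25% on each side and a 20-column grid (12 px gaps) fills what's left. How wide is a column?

11.85 px

600 × (1 − 2·11.25%) = 600 × 77.5% = 465 px for the columns.
Subtracting 19 gaps of 12 leaves 237 for 20 columns, so c = 11.85 px.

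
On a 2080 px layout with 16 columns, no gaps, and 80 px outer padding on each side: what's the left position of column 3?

320 px

Inside the margins: 2080 − 160 = 1920 px.
1920 / 16 = 120 px per column.
Column 3 starts at margin + 2·(column + gutter) = 80 + 2·120 = 320 px.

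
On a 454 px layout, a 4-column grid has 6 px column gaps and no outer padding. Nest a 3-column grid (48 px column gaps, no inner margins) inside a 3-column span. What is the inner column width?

81 px

4 columns + 3 column gaps: 4c + 3·6 = 454.
4c = 454 − 18 = 436, so c = 109 px.
Span of 3: 3·109 + 2·6 = 327 + 12 = 339 px.
3 columns + 2 column gaps: 3d + 2·48 = 339.
3d = 339 − 96 = 243, so d = 81 px.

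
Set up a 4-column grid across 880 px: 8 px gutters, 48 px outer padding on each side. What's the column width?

Take off 96 px of margins, leaving 784 px.
4 columns + 3 gutters: 4c + 3·8 = 784.
4c = 784 − 24 = 760, so c = 190 px.

190 px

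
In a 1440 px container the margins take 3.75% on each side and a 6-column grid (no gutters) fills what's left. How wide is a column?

Each margin = 3.75% of 1440 = 54 px; content = 1440 − 2·54 = 1332 px.
1332 / 6 = 222 px per column.

222 px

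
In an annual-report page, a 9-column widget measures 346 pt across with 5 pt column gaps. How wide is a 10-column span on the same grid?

385 pt

9c + 8·5 = 346 → 9c = 306 → c = 34 pt.
10 columns plus 9 column gaps: 340 + 45 = 385 pt.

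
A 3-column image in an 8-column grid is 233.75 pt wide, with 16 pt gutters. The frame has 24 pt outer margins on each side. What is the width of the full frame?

3c + 2·16 = 233.75 → 3c = 201.75 → c = 67.25 pt.
Total width: 2·24 + 8·67.25 + 7·16 = 698 pt.

698 pt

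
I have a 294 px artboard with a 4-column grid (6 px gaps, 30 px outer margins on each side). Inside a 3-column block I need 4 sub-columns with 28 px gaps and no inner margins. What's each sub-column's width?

22.5 px

Outer content = 294 − 2·30 = 234 px.
4 columns + 3 gaps: 4c + 3·6 = 234.
4c = 234 − 18 = 216, so c = 54 px.
Span of 3: 3·54 + 2·6 = 162 + 12 = 174 px.
174 − 3·28 = 90; ÷4 gives d = 22.5 px.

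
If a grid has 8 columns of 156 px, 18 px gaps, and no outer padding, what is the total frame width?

1374 px

Summing: 1248 + 126 = 1374 px.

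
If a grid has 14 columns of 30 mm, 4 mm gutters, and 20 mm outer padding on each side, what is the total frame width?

512 mm

Total width: 2·20 + 14·30 + 13·4 = 512 mm.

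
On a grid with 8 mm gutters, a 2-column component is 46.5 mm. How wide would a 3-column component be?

73.75 mm

2 columns + 1 gutter: 2c + 1·8 = 46.5.
2c = 46.5 − 8 = 38.5, so c = 19.25 mm.
Span of 3: 3·19.25 + 2·8 = 57.75 + 16 = 73.75 mm.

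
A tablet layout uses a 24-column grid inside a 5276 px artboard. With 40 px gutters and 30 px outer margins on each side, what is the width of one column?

Take off 60 px of margins, leaving 5216 px.
Subtracting 23 gutters of 40 leaves 4296 for 24 columns, so c = 179 px.

179 px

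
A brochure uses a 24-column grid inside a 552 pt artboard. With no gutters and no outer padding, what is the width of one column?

23 pt

24c = 552 → c = 23 pt.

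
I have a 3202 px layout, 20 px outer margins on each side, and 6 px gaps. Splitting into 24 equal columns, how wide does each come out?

Take off 40 px of margins, leaving 3162 px.
3162 − 23·6 = 3024; ÷24 gives c = 126 px.

126 px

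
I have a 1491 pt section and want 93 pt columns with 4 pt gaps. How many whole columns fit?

15 columns: 15·93 + 14·4 = 1451 pt ≤ 1491.
16 columns: 1548 pt > 1491. So 15.

15 columns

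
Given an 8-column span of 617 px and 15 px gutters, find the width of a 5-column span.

380 px

8c + 7·15 = 617 → 8c = 512 → c = 64 px.
Span of 5: 5·64 + 4·15 = 320 + 60 = 380 px.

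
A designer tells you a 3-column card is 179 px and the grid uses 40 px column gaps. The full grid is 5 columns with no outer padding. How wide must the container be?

325 px

3 columns + 2 column gaps: 3c + 2·40 = 179.
3c = 179 − 80 = 99, so c = 33 px.
Total width: 5·33 + 4·40 = 325 px.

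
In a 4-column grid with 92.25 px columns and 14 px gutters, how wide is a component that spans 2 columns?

198.5 px

Span of 2: 2·92.25 + 1·14 = 184.5 + 14 = 198.5 px.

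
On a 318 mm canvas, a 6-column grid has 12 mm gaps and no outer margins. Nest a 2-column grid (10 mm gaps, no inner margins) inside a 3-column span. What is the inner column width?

71.5 mm

6c + 5·12 = 318 → 6c = 258 → c = 43 mm.
3 columns plus 2 gaps: 129 + 24 = 153 mm.
Subtracting 1 gap of 10 leaves 143 for 2 columns, so d = 71.5 mm.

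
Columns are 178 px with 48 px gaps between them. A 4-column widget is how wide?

Span of 4: 4·178 + 3·48 = 712 + 144 = 856 px.

856 px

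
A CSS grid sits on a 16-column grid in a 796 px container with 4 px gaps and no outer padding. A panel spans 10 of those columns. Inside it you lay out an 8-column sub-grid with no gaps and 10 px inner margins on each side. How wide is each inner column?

59.5 px

Subtracting 15 gaps of 4 leaves 736 for 16 columns, so c = 46 px.
10-column span = 10·46 + 9·4 = 496 px.
Inner content = 496 − 2·10 = 476 px.
8d = 476 → d = 59.5 px.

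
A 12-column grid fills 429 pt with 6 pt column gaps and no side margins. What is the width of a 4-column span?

Subtracting 11 column gaps of 6 leaves 363 for 12 columns, so c = 30.25 pt.
4 columns plus 3 column gaps: 121 + 18 = 139 pt.

139 pt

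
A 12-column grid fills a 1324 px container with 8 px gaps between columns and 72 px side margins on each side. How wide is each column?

91 px

Subtract both margins: 1324 − 2·72 = 1180 px.
12 columns + 11 gaps: 12c + 11·8 = 1180.
12c = 1180 − 88 = 1092, so c = 91 px.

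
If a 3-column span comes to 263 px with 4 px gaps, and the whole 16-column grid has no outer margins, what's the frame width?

3 columns + 2 gaps: 3c + 2·4 = 263.
3c = 263 − 8 = 255, so c = 85 px.
Summing: 1360 + 60 = 1420 px.

1420 px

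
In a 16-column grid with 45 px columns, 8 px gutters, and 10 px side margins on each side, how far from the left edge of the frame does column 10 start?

Column 10 starts at margin + 9·(column + gutter) = 10 + 9·53 = 487 px.

487 px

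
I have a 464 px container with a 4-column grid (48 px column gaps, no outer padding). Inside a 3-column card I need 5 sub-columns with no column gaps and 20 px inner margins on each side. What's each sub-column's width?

4c + 3·48 = 464 → 4c = 320 → c = 80 px.
3-column span = 3·80 + 2·48 = 336 px.
Inner content = 336 − 2·20 = 296 px.
5d = 296 → d = 59.2 px.

59.2 px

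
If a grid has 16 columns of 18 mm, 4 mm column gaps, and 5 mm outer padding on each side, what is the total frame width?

358 mm

Frame = 2·5 + 16·18 + 15·4 = 10 + 288 + 60 = 358 mm.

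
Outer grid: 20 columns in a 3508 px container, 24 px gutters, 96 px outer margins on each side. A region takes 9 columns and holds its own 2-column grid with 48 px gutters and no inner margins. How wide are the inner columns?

715.5 px

Outer content = 3508 − 2·96 = 3316 px.
20 columns + 19 gutters: 20c + 19·24 = 3316.
20c = 3316 − 456 = 2860, so c = 143 px.
9 columns plus 8 gutters: 1287 + 192 = 1479 px.
2d + 1·48 = 1479 → 2d = 1431 → d = 715.5 px.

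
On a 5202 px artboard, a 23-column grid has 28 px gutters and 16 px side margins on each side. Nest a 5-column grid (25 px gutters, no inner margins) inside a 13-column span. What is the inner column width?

Take off 32 px of margins, leaving 5170 px.
23 columns + 22 gutters: 23c + 22·28 = 5170.
23c = 5170 − 616 = 4554, so c = 198 px.
13-column span = 13·198 + 12·28 = 2910 px.
Subtracting 4 gutters of 25 leaves 2810 for 5 columns, so d = 562 px.

562 px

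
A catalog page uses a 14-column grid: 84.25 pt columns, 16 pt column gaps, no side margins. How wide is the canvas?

Canvas = 14·84.25 + 13·16 = 1179.5 + 208 = 1387.5 pt.

1387.5 pt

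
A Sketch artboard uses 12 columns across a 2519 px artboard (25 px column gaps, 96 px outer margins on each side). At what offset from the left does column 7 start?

Take off 192 px of margins, leaving 2327 px.
12 columns + 11 column gaps: 12c + 11·25 = 2327.
12c = 2327 − 275 = 2052, so c = 171 px.
Before column 7: the margin + 6 columns + 6 column gaps.
Offset = 96 + 6·(171 + 25) = 96 + 1176 = 1272 px.

1272 px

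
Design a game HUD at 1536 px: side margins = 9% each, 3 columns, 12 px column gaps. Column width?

411.84 px

1536 × (1 − 2·9%) = 1536 × 82% = 1259.52 px for the columns.
Subtracting 2 column gaps of 12 leaves 1235.52 for 3 columns, so c = 411.84 px.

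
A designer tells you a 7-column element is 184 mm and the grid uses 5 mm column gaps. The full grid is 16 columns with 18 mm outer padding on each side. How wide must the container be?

184 − 6·5 = 154; ÷7 gives c = 22 mm.
Container = 2·18 + 16·22 + 15·5 = 36 + 352 + 75 = 463 mm.

463 mm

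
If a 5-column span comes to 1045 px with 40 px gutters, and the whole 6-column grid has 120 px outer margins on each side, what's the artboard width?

1502 px

5c + 4·40 = 1045 → 5c = 885 → c = 177 px.
Total width: 2·120 + 6·177 + 5·40 = 1502 px.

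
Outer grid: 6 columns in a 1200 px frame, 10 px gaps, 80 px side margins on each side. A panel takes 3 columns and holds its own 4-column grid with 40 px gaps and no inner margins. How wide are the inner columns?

Inside the margins: 1200 − 160 = 1040 px.
6 columns + 5 gaps: 6c + 5·10 = 1040.
6c = 1040 − 50 = 990, so c = 165 px.
Span of 3: 3·165 + 2·10 = 495 + 20 = 515 px.
4d + 3·40 = 515 → 4d = 395 → d = 98.75 px.

98.75 px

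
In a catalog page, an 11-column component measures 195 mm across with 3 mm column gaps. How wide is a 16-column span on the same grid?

285 mm

11c + 10·3 = 195 → 11c = 165 → c = 15 mm.
16 columns plus 15 column gaps: 240 + 45 = 285 mm.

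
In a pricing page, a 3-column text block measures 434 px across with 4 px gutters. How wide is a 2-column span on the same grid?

288 px

434 − 2·4 = 426; ÷3 gives c = 142 px.
2-column span = 2·142 + 1·4 = 288 px.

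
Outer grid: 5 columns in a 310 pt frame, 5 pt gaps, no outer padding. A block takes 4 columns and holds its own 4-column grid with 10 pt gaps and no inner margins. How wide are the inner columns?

310 − 4·5 = 290; ÷5 gives c = 58 pt.
4-column span = 4·58 + 3·5 = 247 pt.
Subtracting 3 gaps of 10 leaves 217 for 4 columns, so d = 54.25 pt.

54.25 pt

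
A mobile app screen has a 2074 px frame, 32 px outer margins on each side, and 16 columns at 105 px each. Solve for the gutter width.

22 px

Subtract both margins: 2074 − 2·32 = 2010 px.
16·105 + 15g = 2010 → 15g = 330 → g = 22 px.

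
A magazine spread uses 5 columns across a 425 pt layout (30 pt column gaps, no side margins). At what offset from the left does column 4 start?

273 pt

5 columns + 4 column gaps: 5c + 4·30 = 425.
5c = 425 − 120 = 305, so c = 61 pt.
No margin, so column 4 starts at 3·(column + gutter) = 3·91 = 273 pt.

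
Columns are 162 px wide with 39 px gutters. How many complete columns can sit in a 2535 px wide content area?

Each extra column adds 162 + 39 = 201 px.
(2535 + 39) / 201 = 12.81, so 12 columns fit.

12 columns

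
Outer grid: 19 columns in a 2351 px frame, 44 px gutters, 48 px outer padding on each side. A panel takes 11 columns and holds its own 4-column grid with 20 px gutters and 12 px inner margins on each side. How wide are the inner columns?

Inside the margins: 2351 − 96 = 2255 px.
19c + 18·44 = 2255 → 19c = 1463 → c = 77 px.
Span of 11: 11·77 + 10·44 = 847 + 440 = 1287 px.
Inner content = 1287 − 2·12 = 1263 px.
4d + 3·20 = 1263 → 4d = 1203 → d = 300.75 px.

300.75 px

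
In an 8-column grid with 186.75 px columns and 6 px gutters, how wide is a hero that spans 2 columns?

379.5 px

Span of 2: 2·186.75 + 1·6 = 373.5 + 6 = 379.5 px.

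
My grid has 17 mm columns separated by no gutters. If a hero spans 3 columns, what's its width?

51 mm

3-column span = 3·17 = 51 mm.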